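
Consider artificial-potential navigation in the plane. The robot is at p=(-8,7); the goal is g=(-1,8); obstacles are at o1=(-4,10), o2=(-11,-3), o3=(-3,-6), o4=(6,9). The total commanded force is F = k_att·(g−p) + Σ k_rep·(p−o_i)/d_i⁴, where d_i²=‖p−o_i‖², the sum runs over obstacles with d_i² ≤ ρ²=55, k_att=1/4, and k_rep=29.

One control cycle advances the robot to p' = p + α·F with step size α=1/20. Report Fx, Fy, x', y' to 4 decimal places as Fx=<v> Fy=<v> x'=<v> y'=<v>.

F_att = 1/4·(g−p) = 1/4·(7,1) = (1.7500,0.2500)
o1: d²=25 ≤ ρ²=55; F_rep = 29·(-4,-3)/25² = (-0.1856,-0.1392)
o2: d²=109 > ρ²=55 → inactive
o3: d²=194 > ρ²=55 → inactive
o4: d²=200 > ρ²=55 → inactive
F = F_att + ΣF_rep = (1.5644,0.1108)
p' = p + 1/20·F = (-7.9218,7.0055)

Fx=1.5644 Fy=0.1108 x'=-7.9218 y'=7.0055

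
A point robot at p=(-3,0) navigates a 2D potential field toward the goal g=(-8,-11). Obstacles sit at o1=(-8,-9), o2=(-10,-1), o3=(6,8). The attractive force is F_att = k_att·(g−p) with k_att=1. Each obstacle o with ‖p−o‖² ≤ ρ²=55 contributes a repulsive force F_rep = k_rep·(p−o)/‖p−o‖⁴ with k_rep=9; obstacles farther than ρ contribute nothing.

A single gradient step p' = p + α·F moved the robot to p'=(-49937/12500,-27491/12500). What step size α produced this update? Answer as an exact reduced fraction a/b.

F_att = 1·(g−p) = 1·(-5,-11) = (-5.0000,-11.0000)
o1: d²=106 > ρ²=55 → inactive
o2: d²=50 ≤ ρ²=55; F_rep = 9·(7,1)/50² = (0.0252,0.0036)
o3: d²=145 > ρ²=55 → inactive
F = F_att + ΣF_rep = (-4.9748,-10.9964)
Δp = p'−p = (-0.9950,-2.1993); α = Δx/Fx = (-12437/12500) / (-12437/2500) = 1/5
check: Δy/Fy = (-27491/12500) / (-27491/2500) = 1/5 ✓

α = 1/5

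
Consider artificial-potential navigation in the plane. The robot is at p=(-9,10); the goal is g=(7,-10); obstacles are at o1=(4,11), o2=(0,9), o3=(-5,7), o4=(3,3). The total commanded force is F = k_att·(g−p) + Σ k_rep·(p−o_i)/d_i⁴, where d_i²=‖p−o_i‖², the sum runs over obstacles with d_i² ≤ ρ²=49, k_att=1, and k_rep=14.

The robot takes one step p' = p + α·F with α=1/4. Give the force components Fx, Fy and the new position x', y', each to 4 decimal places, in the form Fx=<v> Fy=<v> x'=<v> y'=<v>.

F_att = 1·(g−p) = 1·(16,-20) = (16.0000,-20.0000)
o1: d²=170 > ρ²=49 → inactive
o2: d²=82 > ρ²=49 → inactive
o3: d²=25 ≤ ρ²=49; F_rep = 14·(-4,3)/25² = (-0.0896,0.0672)
o4: d²=193 > ρ²=49 → inactive
F = F_att + ΣF_rep = (15.9104,-19.9328)
p' = p + 1/4·F = (-5.0224,5.0168)

Fx=15.9104 Fy=-19.9328 x'=-5.0224 y'=5.0168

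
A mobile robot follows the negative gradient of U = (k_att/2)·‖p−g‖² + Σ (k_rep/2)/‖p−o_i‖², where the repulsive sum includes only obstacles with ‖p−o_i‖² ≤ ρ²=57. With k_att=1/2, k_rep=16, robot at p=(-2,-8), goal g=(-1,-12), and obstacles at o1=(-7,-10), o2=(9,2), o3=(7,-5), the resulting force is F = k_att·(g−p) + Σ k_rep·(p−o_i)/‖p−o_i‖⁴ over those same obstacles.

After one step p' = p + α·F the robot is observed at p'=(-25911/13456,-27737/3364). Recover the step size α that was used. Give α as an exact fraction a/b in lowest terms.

α = 1/8

F_att = 1/2·(g−p) = 1/2·(1,-4) = (0.5000,-2.0000)
o1: d²=29 ≤ ρ²=57; F_rep = 16·(5,2)/29² = (0.0951,0.0380)
o2: d²=221 > ρ²=57 → inactive
o3: d²=90 > ρ²=57 → inactive
F = F_att + ΣF_rep = (0.5951,-1.9620)
Δp = p'−p = (0.0744,-0.2452); α = Δx/Fx = (1001/13456) / (1001/1682) = 1/8
check: Δy/Fy = (-825/3364) / (-1650/841) = 1/8 ✓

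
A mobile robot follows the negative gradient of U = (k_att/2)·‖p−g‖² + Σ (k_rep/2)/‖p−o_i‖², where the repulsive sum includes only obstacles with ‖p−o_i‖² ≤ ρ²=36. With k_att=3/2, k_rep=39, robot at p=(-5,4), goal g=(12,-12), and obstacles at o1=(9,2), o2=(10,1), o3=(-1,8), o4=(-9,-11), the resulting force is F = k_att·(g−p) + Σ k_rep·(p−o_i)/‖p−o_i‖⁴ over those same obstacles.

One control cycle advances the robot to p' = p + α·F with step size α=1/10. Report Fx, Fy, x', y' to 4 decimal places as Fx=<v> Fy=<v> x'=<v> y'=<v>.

F_att = 3/2·(g−p) = 3/2·(17,-16) = (25.5000,-24.0000)
o1: d²=200 > ρ²=36 → inactive
o2: d²=234 > ρ²=36 → inactive
o3: d²=32 ≤ ρ²=36; F_rep = 39·(-4,-4)/32² = (-0.1523,-0.1523)
o4: d²=241 > ρ²=36 → inactive
F = F_att + ΣF_rep = (25.3477,-24.1523)
p' = p + 1/10·F = (-2.4652,1.5848)

Fx=25.3477 Fy=-24.1523 x'=-2.4652 y'=1.5848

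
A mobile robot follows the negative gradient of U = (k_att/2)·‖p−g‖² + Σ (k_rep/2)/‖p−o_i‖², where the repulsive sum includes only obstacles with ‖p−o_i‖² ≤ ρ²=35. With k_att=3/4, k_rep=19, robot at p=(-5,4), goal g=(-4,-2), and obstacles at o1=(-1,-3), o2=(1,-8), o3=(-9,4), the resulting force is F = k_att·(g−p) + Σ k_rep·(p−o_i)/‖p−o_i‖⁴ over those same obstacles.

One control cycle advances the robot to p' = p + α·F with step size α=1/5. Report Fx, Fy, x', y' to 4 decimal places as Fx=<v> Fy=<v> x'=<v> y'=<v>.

F_att = 3/4·(g−p) = 3/4·(1,-6) = (0.7500,-4.5000)
o1: d²=65 > ρ²=35 → inactive
o2: d²=180 > ρ²=35 → inactive
o3: d²=16 ≤ ρ²=35; F_rep = 19·(4,0)/16² = (0.2969,0.0000)
F = F_att + ΣF_rep = (1.0469,-4.5000)
p' = p + 1/5·F = (-4.7906,3.1000)

Fx=1.0469 Fy=-4.5000 x'=-4.7906 y'=3.1000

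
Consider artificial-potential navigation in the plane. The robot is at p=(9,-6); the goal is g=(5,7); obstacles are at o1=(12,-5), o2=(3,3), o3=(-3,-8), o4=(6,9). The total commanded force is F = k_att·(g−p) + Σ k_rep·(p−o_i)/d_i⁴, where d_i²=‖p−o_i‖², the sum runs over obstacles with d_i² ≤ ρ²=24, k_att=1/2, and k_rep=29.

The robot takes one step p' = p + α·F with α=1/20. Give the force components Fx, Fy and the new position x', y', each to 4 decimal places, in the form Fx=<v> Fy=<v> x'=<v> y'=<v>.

F_att = 1/2·(g−p) = 1/2·(-4,13) = (-2.0000,6.5000)
o1: d²=10 ≤ ρ²=24; F_rep = 29·(-3,-1)/10² = (-0.8700,-0.2900)
o2: d²=117 > ρ²=24 → inactive
o3: d²=148 > ρ²=24 → inactive
o4: d²=234 > ρ²=24 → inactive
F = F_att + ΣF_rep = (-2.8700,6.2100)
p' = p + 1/20·F = (8.8565,-5.6895)

Fx=-2.8700 Fy=6.2100 x'=8.8565 y'=-5.6895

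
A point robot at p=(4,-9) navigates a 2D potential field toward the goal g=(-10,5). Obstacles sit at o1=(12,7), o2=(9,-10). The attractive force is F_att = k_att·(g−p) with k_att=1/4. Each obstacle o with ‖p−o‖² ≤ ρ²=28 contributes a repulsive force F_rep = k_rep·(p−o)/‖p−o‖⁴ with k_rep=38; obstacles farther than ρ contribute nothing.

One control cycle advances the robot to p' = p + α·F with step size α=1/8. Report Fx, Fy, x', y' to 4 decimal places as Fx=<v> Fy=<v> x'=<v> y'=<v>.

Fx=-3.7811 Fy=3.5562 x'=3.5274 y'=-8.5555

F_att = 1/4·(g−p) = 1/4·(-14,14) = (-3.5000,3.5000)
o1: d²=320 > ρ²=28 → inactive
o2: d²=26 ≤ ρ²=28; F_rep = 38·(-5,1)/26² = (-0.2811,0.0562)
F = F_att + ΣF_rep = (-3.7811,3.5562)
p' = p + 1/8·F = (3.5274,-8.5555)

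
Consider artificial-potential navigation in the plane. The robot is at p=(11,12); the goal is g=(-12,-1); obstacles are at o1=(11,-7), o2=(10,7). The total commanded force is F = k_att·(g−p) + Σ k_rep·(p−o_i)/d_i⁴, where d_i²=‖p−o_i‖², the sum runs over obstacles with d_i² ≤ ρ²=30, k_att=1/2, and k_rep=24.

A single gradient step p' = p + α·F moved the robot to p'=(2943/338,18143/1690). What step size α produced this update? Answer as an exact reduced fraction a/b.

F_att = 1/2·(g−p) = 1/2·(-23,-13) = (-11.5000,-6.5000)
o1: d²=361 > ρ²=30 → inactive
o2: d²=26 ≤ ρ²=30; F_rep = 24·(1,5)/26² = (0.0355,0.1775)
F = F_att + ΣF_rep = (-11.4645,-6.3225)
Δp = p'−p = (-2.2929,-1.2645); α = Δx/Fx = (-775/338) / (-3875/338) = 1/5
check: Δy/Fy = (-2137/1690) / (-2137/338) = 1/5 ✓

α = 1/5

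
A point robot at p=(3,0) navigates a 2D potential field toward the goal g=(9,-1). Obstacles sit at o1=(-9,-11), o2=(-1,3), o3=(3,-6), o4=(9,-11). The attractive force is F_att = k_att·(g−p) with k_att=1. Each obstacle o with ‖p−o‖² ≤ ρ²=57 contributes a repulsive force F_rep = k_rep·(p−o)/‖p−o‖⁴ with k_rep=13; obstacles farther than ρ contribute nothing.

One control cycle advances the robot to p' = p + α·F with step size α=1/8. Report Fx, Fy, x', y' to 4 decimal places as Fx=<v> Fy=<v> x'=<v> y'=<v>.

Fx=6.0832 Fy=-1.0022 x'=3.7604 y'=-0.1253

F_att = 1·(g−p) = 1·(6,-1) = (6.0000,-1.0000)
o1: d²=265 > ρ²=57 → inactive
o2: d²=25 ≤ ρ²=57; F_rep = 13·(4,-3)/25² = (0.0832,-0.0624)
o3: d²=36 ≤ ρ²=57; F_rep = 13·(0,6)/36² = (0.0000,0.0602)
o4: d²=157 > ρ²=57 → inactive
F = F_att + ΣF_rep = (6.0832,-1.0022)
p' = p + 1/8·F = (3.7604,-0.1253)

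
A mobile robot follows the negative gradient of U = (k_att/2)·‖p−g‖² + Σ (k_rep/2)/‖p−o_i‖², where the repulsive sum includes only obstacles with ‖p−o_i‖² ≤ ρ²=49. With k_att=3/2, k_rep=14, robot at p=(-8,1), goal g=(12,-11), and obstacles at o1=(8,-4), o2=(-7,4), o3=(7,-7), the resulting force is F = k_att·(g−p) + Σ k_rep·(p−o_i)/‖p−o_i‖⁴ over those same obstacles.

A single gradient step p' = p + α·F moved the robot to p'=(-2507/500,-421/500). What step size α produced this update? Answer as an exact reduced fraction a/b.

α = 1/10

F_att = 3/2·(g−p) = 3/2·(20,-12) = (30.0000,-18.0000)
o1: d²=281 > ρ²=49 → inactive
o2: d²=10 ≤ ρ²=49; F_rep = 14·(-1,-3)/10² = (-0.1400,-0.4200)
o3: d²=289 > ρ²=49 → inactive
F = F_att + ΣF_rep = (29.8600,-18.4200)
Δp = p'−p = (2.9860,-1.8420); α = Δx/Fx = (1493/500) / (1493/50) = 1/10
check: Δy/Fy = (-921/500) / (-921/50) = 1/10 ✓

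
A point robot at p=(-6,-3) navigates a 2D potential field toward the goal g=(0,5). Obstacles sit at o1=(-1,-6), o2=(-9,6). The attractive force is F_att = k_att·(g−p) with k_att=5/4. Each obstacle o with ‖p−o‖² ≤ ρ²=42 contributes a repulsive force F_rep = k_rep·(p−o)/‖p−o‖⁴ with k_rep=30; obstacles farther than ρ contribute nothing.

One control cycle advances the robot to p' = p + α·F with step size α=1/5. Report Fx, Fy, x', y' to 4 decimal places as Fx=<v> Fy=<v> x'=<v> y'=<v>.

F_att = 5/4·(g−p) = 5/4·(6,8) = (7.5000,10.0000)
o1: d²=34 ≤ ρ²=42; F_rep = 30·(-5,3)/34² = (-0.1298,0.0779)
o2: d²=90 > ρ²=42 → inactive
F = F_att + ΣF_rep = (7.3702,10.0779)
p' = p + 1/5·F = (-4.5260,-0.9844)

Fx=7.3702 Fy=10.0779 x'=-4.5260 y'=-0.9844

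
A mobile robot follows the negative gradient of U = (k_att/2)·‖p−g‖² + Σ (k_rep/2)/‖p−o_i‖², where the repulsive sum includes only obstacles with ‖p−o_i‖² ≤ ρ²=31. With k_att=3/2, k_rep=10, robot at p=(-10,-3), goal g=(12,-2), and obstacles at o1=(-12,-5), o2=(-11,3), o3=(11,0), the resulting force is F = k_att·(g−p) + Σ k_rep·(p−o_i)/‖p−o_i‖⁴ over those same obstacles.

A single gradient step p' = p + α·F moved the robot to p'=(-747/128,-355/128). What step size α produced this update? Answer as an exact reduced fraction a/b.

α = 1/8

F_att = 3/2·(g−p) = 3/2·(22,1) = (33.0000,1.5000)
o1: d²=8 ≤ ρ²=31; F_rep = 10·(2,2)/8² = (0.3125,0.3125)
o2: d²=37 > ρ²=31 → inactive
o3: d²=450 > ρ²=31 → inactive
F = F_att + ΣF_rep = (33.3125,1.8125)
Δp = p'−p = (4.1641,0.2266); α = Δx/Fx = (533/128) / (533/16) = 1/8
check: Δy/Fy = (29/128) / (29/16) = 1/8 ✓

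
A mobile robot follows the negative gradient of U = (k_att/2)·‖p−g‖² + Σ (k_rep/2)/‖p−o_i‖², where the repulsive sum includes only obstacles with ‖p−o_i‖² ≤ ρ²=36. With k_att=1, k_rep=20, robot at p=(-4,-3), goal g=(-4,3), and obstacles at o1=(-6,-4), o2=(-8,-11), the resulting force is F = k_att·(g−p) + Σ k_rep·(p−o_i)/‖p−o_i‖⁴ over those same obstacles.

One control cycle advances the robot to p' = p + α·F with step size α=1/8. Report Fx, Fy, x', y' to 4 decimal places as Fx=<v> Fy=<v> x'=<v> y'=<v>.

F_att = 1·(g−p) = 1·(0,6) = (0.0000,6.0000)
o1: d²=5 ≤ ρ²=36; F_rep = 20·(2,1)/5² = (1.6000,0.8000)
o2: d²=80 > ρ²=36 → inactive
F = F_att + ΣF_rep = (1.6000,6.8000)
p' = p + 1/8·F = (-3.8000,-2.1500)

Fx=1.6000 Fy=6.8000 x'=-3.8000 y'=-2.1500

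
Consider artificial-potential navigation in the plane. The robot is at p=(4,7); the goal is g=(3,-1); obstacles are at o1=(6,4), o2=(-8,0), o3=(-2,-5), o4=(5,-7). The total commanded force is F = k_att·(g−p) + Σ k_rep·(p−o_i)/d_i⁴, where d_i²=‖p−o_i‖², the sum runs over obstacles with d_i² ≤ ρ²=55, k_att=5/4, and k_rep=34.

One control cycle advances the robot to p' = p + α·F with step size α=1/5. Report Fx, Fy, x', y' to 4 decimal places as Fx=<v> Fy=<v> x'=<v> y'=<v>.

F_att = 5/4·(g−p) = 5/4·(-1,-8) = (-1.2500,-10.0000)
o1: d²=13 ≤ ρ²=55; F_rep = 34·(-2,3)/13² = (-0.4024,0.6036)
o2: d²=193 > ρ²=55 → inactive
o3: d²=180 > ρ²=55 → inactive
o4: d²=197 > ρ²=55 → inactive
F = F_att + ΣF_rep = (-1.6524,-9.3964)
p' = p + 1/5·F = (3.6695,5.1207)

Fx=-1.6524 Fy=-9.3964 x'=3.6695 y'=5.1207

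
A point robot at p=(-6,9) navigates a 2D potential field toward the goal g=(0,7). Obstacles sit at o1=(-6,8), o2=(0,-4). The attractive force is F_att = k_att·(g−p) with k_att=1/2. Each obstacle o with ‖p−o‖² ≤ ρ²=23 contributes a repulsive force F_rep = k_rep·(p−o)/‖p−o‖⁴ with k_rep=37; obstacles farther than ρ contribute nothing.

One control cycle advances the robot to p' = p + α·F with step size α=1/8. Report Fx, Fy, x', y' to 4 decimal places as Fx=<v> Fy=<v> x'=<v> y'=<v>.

F_att = 1/2·(g−p) = 1/2·(6,-2) = (3.0000,-1.0000)
o1: d²=1 ≤ ρ²=23; F_rep = 37·(0,1)/1² = (0.0000,37.0000)
o2: d²=205 > ρ²=23 → inactive
F = F_att + ΣF_rep = (3.0000,36.0000)
p' = p + 1/8·F = (-5.6250,13.5000)

Fx=3.0000 Fy=36.0000 x'=-5.6250 y'=13.5000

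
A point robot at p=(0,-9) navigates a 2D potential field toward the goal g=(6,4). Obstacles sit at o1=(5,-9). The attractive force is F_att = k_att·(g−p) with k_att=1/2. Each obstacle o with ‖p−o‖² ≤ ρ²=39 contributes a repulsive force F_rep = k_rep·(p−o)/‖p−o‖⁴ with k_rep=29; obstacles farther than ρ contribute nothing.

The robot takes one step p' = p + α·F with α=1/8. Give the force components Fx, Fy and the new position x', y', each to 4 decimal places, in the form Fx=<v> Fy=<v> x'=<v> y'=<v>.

F_att = 1/2·(g−p) = 1/2·(6,13) = (3.0000,6.5000)
o1: d²=25 ≤ ρ²=39; F_rep = 29·(-5,0)/25² = (-0.2320,0.0000)
F = F_att + ΣF_rep = (2.7680,6.5000)
p' = p + 1/8·F = (0.3460,-8.1875)

Fx=2.7680 Fy=6.5000 x'=0.3460 y'=-8.1875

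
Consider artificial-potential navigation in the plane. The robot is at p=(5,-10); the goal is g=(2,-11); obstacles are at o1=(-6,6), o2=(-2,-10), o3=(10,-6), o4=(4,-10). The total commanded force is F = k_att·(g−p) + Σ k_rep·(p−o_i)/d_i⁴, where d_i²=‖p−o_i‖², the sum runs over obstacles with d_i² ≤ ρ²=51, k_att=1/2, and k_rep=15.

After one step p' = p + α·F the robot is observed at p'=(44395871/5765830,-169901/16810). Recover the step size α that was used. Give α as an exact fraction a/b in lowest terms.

F_att = 1/2·(g−p) = 1/2·(-3,-1) = (-1.5000,-0.5000)
o1: d²=377 > ρ²=51 → inactive
o2: d²=49 ≤ ρ²=51; F_rep = 15·(7,0)/49² = (0.0437,0.0000)
o3: d²=41 ≤ ρ²=51; F_rep = 15·(-5,-4)/41² = (-0.0446,-0.0357)
o4: d²=1 ≤ ρ²=51; F_rep = 15·(1,0)/1² = (15.0000,0.0000)
F = F_att + ΣF_rep = (13.4991,-0.5357)
Δp = p'−p = (2.6998,-0.1071); α = Δx/Fx = (15566721/5765830) / (15566721/1153166) = 1/5
check: Δy/Fy = (-1801/16810) / (-1801/3362) = 1/5 ✓

α = 1/5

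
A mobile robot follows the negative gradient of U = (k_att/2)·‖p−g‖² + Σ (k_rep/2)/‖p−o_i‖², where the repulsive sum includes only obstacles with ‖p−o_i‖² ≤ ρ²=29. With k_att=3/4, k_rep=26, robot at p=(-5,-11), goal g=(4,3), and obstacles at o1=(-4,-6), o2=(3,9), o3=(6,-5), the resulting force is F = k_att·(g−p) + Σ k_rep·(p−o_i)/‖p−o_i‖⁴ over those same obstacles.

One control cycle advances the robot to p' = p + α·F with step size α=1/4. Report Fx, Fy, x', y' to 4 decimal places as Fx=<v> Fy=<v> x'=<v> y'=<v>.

Fx=6.7115 Fy=10.3077 x'=-3.3221 y'=-8.4231

F_att = 3/4·(g−p) = 3/4·(9,14) = (6.7500,10.5000)
o1: d²=26 ≤ ρ²=29; F_rep = 26·(-1,-5)/26² = (-0.0385,-0.1923)
o2: d²=464 > ρ²=29 → inactive
o3: d²=157 > ρ²=29 → inactive
F = F_att + ΣF_rep = (6.7115,10.3077)
p' = p + 1/4·F = (-3.3221,-8.4231)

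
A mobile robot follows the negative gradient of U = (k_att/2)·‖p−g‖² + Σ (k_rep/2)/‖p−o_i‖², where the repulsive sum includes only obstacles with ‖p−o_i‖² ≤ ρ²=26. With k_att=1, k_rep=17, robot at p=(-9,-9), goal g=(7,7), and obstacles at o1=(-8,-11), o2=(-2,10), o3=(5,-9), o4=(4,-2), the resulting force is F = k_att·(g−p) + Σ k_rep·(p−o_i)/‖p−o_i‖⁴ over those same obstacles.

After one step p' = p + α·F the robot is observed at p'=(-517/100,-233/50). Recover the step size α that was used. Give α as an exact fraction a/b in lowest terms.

α = 1/4

F_att = 1·(g−p) = 1·(16,16) = (16.0000,16.0000)
o1: d²=5 ≤ ρ²=26; F_rep = 17·(-1,2)/5² = (-0.6800,1.3600)
o2: d²=410 > ρ²=26 → inactive
o3: d²=196 > ρ²=26 → inactive
o4: d²=218 > ρ²=26 → inactive
F = F_att + ΣF_rep = (15.3200,17.3600)
Δp = p'−p = (3.8300,4.3400); α = Δx/Fx = (383/100) / (383/25) = 1/4
check: Δy/Fy = (217/50) / (434/25) = 1/4 ✓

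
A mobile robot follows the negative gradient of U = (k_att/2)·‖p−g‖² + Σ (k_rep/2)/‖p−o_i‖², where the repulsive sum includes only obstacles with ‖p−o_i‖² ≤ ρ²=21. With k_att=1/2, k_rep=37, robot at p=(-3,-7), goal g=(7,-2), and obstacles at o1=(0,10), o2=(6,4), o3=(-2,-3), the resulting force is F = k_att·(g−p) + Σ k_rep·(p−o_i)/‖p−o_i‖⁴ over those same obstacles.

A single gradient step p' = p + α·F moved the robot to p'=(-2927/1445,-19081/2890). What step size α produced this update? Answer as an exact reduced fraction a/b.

F_att = 1/2·(g−p) = 1/2·(10,5) = (5.0000,2.5000)
o1: d²=298 > ρ²=21 → inactive
o2: d²=202 > ρ²=21 → inactive
o3: d²=17 ≤ ρ²=21; F_rep = 37·(-1,-4)/17² = (-0.1280,-0.5121)
F = F_att + ΣF_rep = (4.8720,1.9879)
Δp = p'−p = (0.9744,0.3976); α = Δx/Fx = (1408/1445) / (1408/289) = 1/5
check: Δy/Fy = (1149/2890) / (1149/578) = 1/5 ✓

α = 1/5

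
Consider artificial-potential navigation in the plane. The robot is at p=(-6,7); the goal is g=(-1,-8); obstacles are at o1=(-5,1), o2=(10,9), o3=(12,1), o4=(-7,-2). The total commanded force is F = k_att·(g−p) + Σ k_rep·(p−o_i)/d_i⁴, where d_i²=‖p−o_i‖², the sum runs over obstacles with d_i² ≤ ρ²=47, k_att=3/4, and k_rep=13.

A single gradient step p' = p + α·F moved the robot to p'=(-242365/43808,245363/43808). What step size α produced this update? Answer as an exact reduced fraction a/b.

F_att = 3/4·(g−p) = 3/4·(5,-15) = (3.7500,-11.2500)
o1: d²=37 ≤ ρ²=47; F_rep = 13·(-1,6)/37² = (-0.0095,0.0570)
o2: d²=260 > ρ²=47 → inactive
o3: d²=360 > ρ²=47 → inactive
o4: d²=82 > ρ²=47 → inactive
F = F_att + ΣF_rep = (3.7405,-11.1930)
Δp = p'−p = (0.4676,-1.3991); α = Δx/Fx = (20483/43808) / (20483/5476) = 1/8
check: Δy/Fy = (-61293/43808) / (-61293/5476) = 1/8 ✓

α = 1/8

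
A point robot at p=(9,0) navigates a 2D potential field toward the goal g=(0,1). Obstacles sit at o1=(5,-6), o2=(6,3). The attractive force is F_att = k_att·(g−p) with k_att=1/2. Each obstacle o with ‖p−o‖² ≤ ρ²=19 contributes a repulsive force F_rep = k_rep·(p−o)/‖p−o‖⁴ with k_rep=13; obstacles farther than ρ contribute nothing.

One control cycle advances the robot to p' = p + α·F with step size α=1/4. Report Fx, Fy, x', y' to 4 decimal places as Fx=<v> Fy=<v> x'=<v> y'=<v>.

F_att = 1/2·(g−p) = 1/2·(-9,1) = (-4.5000,0.5000)
o1: d²=52 > ρ²=19 → inactive
o2: d²=18 ≤ ρ²=19; F_rep = 13·(3,-3)/18² = (0.1204,-0.1204)
F = F_att + ΣF_rep = (-4.3796,0.3796)
p' = p + 1/4·F = (7.9051,0.0949)

Fx=-4.3796 Fy=0.3796 x'=7.9051 y'=0.0949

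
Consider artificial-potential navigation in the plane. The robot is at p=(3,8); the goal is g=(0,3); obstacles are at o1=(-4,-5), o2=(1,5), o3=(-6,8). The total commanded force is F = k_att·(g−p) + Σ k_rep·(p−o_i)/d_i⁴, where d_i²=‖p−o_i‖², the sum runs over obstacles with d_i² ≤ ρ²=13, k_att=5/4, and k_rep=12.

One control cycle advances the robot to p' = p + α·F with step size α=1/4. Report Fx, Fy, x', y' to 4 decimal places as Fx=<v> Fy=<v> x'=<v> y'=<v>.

F_att = 5/4·(g−p) = 5/4·(-3,-5) = (-3.7500,-6.2500)
o1: d²=218 > ρ²=13 → inactive
o2: d²=13 ≤ ρ²=13; F_rep = 12·(2,3)/13² = (0.1420,0.2130)
o3: d²=81 > ρ²=13 → inactive
F = F_att + ΣF_rep = (-3.6080,-6.0370)
p' = p + 1/4·F = (2.0980,6.4908)

Fx=-3.6080 Fy=-6.0370 x'=2.0980 y'=6.4908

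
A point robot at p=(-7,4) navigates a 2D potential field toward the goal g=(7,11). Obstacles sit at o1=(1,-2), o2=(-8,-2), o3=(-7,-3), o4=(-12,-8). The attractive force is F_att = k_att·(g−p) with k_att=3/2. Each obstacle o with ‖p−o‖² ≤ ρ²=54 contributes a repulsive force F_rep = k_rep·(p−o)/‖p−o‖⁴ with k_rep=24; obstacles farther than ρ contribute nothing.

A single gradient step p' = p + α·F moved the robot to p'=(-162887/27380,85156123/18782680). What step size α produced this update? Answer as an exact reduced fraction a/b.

F_att = 3/2·(g−p) = 3/2·(14,7) = (21.0000,10.5000)
o1: d²=100 > ρ²=54 → inactive
o2: d²=37 ≤ ρ²=54; F_rep = 24·(1,6)/37² = (0.0175,0.1052)
o3: d²=49 ≤ ρ²=54; F_rep = 24·(0,7)/49² = (0.0000,0.0700)
o4: d²=169 > ρ²=54 → inactive
F = F_att + ΣF_rep = (21.0175,10.6752)
Δp = p'−p = (1.0509,0.5338); α = Δx/Fx = (28773/27380) / (28773/1369) = 1/20
check: Δy/Fy = (10025403/18782680) / (10025403/939134) = 1/20 ✓

α = 1/20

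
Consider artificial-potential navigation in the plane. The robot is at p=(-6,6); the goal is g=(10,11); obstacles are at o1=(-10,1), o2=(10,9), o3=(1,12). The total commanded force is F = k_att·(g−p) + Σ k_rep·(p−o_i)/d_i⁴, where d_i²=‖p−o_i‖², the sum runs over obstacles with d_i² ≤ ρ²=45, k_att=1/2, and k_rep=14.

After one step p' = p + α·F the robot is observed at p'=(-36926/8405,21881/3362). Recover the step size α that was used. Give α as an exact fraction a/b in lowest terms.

α = 1/5

F_att = 1/2·(g−p) = 1/2·(16,5) = (8.0000,2.5000)
o1: d²=41 ≤ ρ²=45; F_rep = 14·(4,5)/41² = (0.0333,0.0416)
o2: d²=265 > ρ²=45 → inactive
o3: d²=85 > ρ²=45 → inactive
F = F_att + ΣF_rep = (8.0333,2.5416)
Δp = p'−p = (1.6067,0.5083); α = Δx/Fx = (13504/8405) / (13504/1681) = 1/5
check: Δy/Fy = (1709/3362) / (8545/3362) = 1/5 ✓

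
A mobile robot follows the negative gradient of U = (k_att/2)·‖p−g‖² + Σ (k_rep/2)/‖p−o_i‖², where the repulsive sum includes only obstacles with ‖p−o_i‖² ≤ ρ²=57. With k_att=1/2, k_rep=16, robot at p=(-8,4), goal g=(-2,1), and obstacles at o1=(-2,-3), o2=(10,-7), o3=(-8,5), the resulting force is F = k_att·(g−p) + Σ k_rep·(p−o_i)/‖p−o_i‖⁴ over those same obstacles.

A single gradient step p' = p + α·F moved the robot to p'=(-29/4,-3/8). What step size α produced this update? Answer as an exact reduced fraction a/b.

F_att = 1/2·(g−p) = 1/2·(6,-3) = (3.0000,-1.5000)
o1: d²=85 > ρ²=57 → inactive
o2: d²=445 > ρ²=57 → inactive
o3: d²=1 ≤ ρ²=57; F_rep = 16·(0,-1)/1² = (0.0000,-16.0000)
F = F_att + ΣF_rep = (3.0000,-17.5000)
Δp = p'−p = (0.7500,-4.3750); α = Δx/Fx = (3/4) / (3) = 1/4
check: Δy/Fy = (-35/8) / (-35/2) = 1/4 ✓

α = 1/4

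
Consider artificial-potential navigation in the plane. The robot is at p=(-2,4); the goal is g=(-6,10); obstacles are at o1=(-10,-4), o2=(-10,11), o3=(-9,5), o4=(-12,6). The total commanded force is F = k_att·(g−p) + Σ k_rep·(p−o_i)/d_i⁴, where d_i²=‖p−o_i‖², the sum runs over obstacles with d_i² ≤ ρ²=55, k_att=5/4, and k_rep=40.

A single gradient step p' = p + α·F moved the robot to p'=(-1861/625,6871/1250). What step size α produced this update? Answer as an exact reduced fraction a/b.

α = 1/5

F_att = 5/4·(g−p) = 5/4·(-4,6) = (-5.0000,7.5000)
o1: d²=128 > ρ²=55 → inactive
o2: d²=113 > ρ²=55 → inactive
o3: d²=50 ≤ ρ²=55; F_rep = 40·(7,-1)/50² = (0.1120,-0.0160)
o4: d²=104 > ρ²=55 → inactive
F = F_att + ΣF_rep = (-4.8880,7.4840)
Δp = p'−p = (-0.9776,1.4968); α = Δx/Fx = (-611/625) / (-611/125) = 1/5
check: Δy/Fy = (1871/1250) / (1871/250) = 1/5 ✓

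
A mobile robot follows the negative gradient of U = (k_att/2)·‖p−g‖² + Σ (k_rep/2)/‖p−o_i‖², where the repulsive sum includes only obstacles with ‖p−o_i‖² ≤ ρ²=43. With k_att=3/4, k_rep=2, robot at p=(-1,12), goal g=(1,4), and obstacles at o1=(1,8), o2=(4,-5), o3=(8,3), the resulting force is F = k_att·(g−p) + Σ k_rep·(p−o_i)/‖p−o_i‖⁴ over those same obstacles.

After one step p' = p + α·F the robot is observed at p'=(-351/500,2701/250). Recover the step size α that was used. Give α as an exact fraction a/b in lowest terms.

α = 1/5

F_att = 3/4·(g−p) = 3/4·(2,-8) = (1.5000,-6.0000)
o1: d²=20 ≤ ρ²=43; F_rep = 2·(-2,4)/20² = (-0.0100,0.0200)
o2: d²=314 > ρ²=43 → inactive
o3: d²=162 > ρ²=43 → inactive
F = F_att + ΣF_rep = (1.4900,-5.9800)
Δp = p'−p = (0.2980,-1.1960); α = Δx/Fx = (149/500) / (149/100) = 1/5
check: Δy/Fy = (-299/250) / (-299/50) = 1/5 ✓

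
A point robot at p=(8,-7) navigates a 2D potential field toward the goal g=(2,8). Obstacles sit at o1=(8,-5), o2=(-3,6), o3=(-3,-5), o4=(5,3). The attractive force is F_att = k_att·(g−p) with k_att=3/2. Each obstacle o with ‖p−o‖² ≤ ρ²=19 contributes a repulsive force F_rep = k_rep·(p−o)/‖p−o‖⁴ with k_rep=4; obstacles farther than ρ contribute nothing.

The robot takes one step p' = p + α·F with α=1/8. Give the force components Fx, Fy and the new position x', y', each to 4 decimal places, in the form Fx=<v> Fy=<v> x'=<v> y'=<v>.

Fx=-9.0000 Fy=22.0000 x'=6.8750 y'=-4.2500

F_att = 3/2·(g−p) = 3/2·(-6,15) = (-9.0000,22.5000)
o1: d²=4 ≤ ρ²=19; F_rep = 4·(0,-2)/4² = (0.0000,-0.5000)
o2: d²=290 > ρ²=19 → inactive
o3: d²=125 > ρ²=19 → inactive
o4: d²=109 > ρ²=19 → inactive
F = F_att + ΣF_rep = (-9.0000,22.0000)
p' = p + 1/8·F = (6.8750,-4.2500)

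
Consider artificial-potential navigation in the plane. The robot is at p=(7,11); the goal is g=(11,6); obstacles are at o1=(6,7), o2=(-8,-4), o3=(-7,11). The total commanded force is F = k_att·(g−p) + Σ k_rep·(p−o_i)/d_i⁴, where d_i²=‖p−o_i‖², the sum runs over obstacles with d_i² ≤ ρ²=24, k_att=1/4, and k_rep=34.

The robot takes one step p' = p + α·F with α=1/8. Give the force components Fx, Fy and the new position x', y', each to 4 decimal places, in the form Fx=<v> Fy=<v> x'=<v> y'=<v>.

Fx=1.1176 Fy=-0.7794 x'=7.1397 y'=10.9026

F_att = 1/4·(g−p) = 1/4·(4,-5) = (1.0000,-1.2500)
o1: d²=17 ≤ ρ²=24; F_rep = 34·(1,4)/17² = (0.1176,0.4706)
o2: d²=450 > ρ²=24 → inactive
o3: d²=196 > ρ²=24 → inactive
F = F_att + ΣF_rep = (1.1176,-0.7794)
p' = p + 1/8·F = (7.1397,10.9026)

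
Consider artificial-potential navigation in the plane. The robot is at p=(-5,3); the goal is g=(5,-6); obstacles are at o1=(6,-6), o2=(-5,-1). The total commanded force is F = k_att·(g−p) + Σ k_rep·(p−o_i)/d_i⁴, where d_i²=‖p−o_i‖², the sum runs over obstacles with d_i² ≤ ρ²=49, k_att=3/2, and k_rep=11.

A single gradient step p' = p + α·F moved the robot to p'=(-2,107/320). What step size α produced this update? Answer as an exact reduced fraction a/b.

F_att = 3/2·(g−p) = 3/2·(10,-9) = (15.0000,-13.5000)
o1: d²=202 > ρ²=49 → inactive
o2: d²=16 ≤ ρ²=49; F_rep = 11·(0,4)/16² = (0.0000,0.1719)
F = F_att + ΣF_rep = (15.0000,-13.3281)
Δp = p'−p = (3.0000,-2.6656); α = Δx/Fx = (3) / (15) = 1/5
check: Δy/Fy = (-853/320) / (-853/64) = 1/5 ✓

α = 1/5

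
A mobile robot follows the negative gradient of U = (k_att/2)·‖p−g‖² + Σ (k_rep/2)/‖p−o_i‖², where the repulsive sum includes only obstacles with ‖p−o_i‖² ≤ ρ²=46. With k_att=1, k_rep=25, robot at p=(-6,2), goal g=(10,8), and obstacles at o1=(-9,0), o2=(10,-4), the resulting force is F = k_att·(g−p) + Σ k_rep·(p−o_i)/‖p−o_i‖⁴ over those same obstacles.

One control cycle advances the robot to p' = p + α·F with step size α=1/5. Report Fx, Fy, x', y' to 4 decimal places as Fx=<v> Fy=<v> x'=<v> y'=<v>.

F_att = 1·(g−p) = 1·(16,6) = (16.0000,6.0000)
o1: d²=13 ≤ ρ²=46; F_rep = 25·(3,2)/13² = (0.4438,0.2959)
o2: d²=292 > ρ²=46 → inactive
F = F_att + ΣF_rep = (16.4438,6.2959)
p' = p + 1/5·F = (-2.7112,3.2592)

Fx=16.4438 Fy=6.2959 x'=-2.7112 y'=3.2592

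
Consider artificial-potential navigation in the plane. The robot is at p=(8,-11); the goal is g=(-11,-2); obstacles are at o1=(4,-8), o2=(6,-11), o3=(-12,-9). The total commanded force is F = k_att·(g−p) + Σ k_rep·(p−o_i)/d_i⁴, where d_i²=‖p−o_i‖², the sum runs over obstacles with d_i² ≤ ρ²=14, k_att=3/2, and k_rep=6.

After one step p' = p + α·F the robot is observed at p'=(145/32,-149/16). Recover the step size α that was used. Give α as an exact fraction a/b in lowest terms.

α = 1/8

F_att = 3/2·(g−p) = 3/2·(-19,9) = (-28.5000,13.5000)
o1: d²=25 > ρ²=14 → inactive
o2: d²=4 ≤ ρ²=14; F_rep = 6·(2,0)/4² = (0.7500,0.0000)
o3: d²=404 > ρ²=14 → inactive
F = F_att + ΣF_rep = (-27.7500,13.5000)
Δp = p'−p = (-3.4688,1.6875); α = Δx/Fx = (-111/32) / (-111/4) = 1/8
check: Δy/Fy = (27/16) / (27/2) = 1/8 ✓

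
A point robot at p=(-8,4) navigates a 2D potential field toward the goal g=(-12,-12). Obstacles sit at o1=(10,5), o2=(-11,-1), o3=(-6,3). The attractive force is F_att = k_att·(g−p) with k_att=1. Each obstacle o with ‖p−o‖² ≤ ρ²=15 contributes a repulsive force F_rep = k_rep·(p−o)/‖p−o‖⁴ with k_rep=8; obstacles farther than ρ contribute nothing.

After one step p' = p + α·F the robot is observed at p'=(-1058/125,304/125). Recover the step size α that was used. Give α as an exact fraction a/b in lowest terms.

F_att = 1·(g−p) = 1·(-4,-16) = (-4.0000,-16.0000)
o1: d²=325 > ρ²=15 → inactive
o2: d²=34 > ρ²=15 → inactive
o3: d²=5 ≤ ρ²=15; F_rep = 8·(-2,1)/5² = (-0.6400,0.3200)
F = F_att + ΣF_rep = (-4.6400,-15.6800)
Δp = p'−p = (-0.4640,-1.5680); α = Δx/Fx = (-58/125) / (-116/25) = 1/10
check: Δy/Fy = (-196/125) / (-392/25) = 1/10 ✓

α = 1/10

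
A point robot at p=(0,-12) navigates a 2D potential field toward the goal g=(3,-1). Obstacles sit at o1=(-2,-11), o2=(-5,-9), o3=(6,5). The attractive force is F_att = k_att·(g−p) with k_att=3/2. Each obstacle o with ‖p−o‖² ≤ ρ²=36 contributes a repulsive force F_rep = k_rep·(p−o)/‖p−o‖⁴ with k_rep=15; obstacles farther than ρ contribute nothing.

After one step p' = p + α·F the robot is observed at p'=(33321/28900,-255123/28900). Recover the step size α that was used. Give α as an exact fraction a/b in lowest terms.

F_att = 3/2·(g−p) = 3/2·(3,11) = (4.5000,16.5000)
o1: d²=5 ≤ ρ²=36; F_rep = 15·(2,-1)/5² = (1.2000,-0.6000)
o2: d²=34 ≤ ρ²=36; F_rep = 15·(5,-3)/34² = (0.0649,-0.0389)
o3: d²=325 > ρ²=36 → inactive
F = F_att + ΣF_rep = (5.7649,15.8611)
Δp = p'−p = (1.1530,3.1722); α = Δx/Fx = (33321/28900) / (33321/5780) = 1/5
check: Δy/Fy = (91677/28900) / (91677/5780) = 1/5 ✓

α = 1/5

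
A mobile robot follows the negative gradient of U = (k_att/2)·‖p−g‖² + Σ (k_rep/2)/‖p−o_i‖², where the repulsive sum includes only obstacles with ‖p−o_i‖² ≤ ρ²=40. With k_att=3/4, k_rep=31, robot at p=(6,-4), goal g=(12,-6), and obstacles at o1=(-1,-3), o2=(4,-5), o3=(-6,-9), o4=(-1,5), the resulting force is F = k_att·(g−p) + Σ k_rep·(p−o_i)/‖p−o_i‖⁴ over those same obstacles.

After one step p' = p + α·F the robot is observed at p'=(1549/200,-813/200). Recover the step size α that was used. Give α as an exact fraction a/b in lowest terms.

α = 1/4

F_att = 3/4·(g−p) = 3/4·(6,-2) = (4.5000,-1.5000)
o1: d²=50 > ρ²=40 → inactive
o2: d²=5 ≤ ρ²=40; F_rep = 31·(2,1)/5² = (2.4800,1.2400)
o3: d²=169 > ρ²=40 → inactive
o4: d²=130 > ρ²=40 → inactive
F = F_att + ΣF_rep = (6.9800,-0.2600)
Δp = p'−p = (1.7450,-0.0650); α = Δx/Fx = (349/200) / (349/50) = 1/4
check: Δy/Fy = (-13/200) / (-13/50) = 1/4 ✓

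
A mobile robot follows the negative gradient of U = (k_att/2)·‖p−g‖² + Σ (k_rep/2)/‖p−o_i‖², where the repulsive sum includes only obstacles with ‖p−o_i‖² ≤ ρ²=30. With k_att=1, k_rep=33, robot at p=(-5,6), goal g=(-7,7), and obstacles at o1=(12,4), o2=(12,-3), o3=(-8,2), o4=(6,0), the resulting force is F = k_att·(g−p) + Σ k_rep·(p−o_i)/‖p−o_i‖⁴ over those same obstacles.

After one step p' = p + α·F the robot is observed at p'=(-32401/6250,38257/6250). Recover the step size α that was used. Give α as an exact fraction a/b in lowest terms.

F_att = 1·(g−p) = 1·(-2,1) = (-2.0000,1.0000)
o1: d²=293 > ρ²=30 → inactive
o2: d²=370 > ρ²=30 → inactive
o3: d²=25 ≤ ρ²=30; F_rep = 33·(3,4)/25² = (0.1584,0.2112)
o4: d²=157 > ρ²=30 → inactive
F = F_att + ΣF_rep = (-1.8416,1.2112)
Δp = p'−p = (-0.1842,0.1211); α = Δx/Fx = (-1151/6250) / (-1151/625) = 1/10
check: Δy/Fy = (757/6250) / (757/625) = 1/10 ✓

α = 1/10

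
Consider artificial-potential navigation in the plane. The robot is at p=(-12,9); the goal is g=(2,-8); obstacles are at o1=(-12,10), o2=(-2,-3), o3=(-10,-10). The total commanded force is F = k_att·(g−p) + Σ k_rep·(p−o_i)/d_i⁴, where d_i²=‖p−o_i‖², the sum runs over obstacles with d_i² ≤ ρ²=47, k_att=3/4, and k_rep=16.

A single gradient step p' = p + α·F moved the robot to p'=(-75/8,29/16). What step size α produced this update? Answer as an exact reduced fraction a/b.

α = 1/4

F_att = 3/4·(g−p) = 3/4·(14,-17) = (10.5000,-12.7500)
o1: d²=1 ≤ ρ²=47; F_rep = 16·(0,-1)/1² = (0.0000,-16.0000)
o2: d²=244 > ρ²=47 → inactive
o3: d²=365 > ρ²=47 → inactive
F = F_att + ΣF_rep = (10.5000,-28.7500)
Δp = p'−p = (2.6250,-7.1875); α = Δx/Fx = (21/8) / (21/2) = 1/4
check: Δy/Fy = (-115/16) / (-115/4) = 1/4 ✓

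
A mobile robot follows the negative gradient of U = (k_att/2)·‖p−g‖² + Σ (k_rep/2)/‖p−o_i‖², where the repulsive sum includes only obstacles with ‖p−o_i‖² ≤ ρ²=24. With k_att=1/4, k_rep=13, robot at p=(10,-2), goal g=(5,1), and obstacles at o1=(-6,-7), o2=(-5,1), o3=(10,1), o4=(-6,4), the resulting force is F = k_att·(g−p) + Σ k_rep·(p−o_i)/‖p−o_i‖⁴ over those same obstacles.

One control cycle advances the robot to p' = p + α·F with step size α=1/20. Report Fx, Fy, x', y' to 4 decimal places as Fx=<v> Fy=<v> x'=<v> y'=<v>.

F_att = 1/4·(g−p) = 1/4·(-5,3) = (-1.2500,0.7500)
o1: d²=281 > ρ²=24 → inactive
o2: d²=234 > ρ²=24 → inactive
o3: d²=9 ≤ ρ²=24; F_rep = 13·(0,-3)/9² = (0.0000,-0.4815)
o4: d²=292 > ρ²=24 → inactive
F = F_att + ΣF_rep = (-1.2500,0.2685)
p' = p + 1/20·F = (9.9375,-1.9866)

Fx=-1.2500 Fy=0.2685 x'=9.9375 y'=-1.9866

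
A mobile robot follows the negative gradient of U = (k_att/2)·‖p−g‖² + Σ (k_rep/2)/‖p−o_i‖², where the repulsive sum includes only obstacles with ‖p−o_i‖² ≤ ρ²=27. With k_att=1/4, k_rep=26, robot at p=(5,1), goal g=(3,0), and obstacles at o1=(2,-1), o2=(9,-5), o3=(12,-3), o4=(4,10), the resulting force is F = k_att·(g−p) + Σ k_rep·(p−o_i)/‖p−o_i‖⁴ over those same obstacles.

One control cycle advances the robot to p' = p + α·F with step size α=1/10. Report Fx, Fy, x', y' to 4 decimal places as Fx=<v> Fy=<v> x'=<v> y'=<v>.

F_att = 1/4·(g−p) = 1/4·(-2,-1) = (-0.5000,-0.2500)
o1: d²=13 ≤ ρ²=27; F_rep = 26·(3,2)/13² = (0.4615,0.3077)
o2: d²=52 > ρ²=27 → inactive
o3: d²=65 > ρ²=27 → inactive
o4: d²=82 > ρ²=27 → inactive
F = F_att + ΣF_rep = (-0.0385,0.0577)
p' = p + 1/10·F = (4.9962,1.0058)

Fx=-0.0385 Fy=0.0577 x'=4.9962 y'=1.0058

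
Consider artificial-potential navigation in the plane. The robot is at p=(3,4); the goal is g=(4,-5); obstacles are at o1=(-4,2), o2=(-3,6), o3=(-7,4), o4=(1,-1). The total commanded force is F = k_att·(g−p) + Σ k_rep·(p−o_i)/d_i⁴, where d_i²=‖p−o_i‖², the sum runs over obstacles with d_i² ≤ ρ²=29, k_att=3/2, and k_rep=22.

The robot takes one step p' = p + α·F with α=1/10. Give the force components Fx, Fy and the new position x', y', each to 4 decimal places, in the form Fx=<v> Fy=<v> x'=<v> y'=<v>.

F_att = 3/2·(g−p) = 3/2·(1,-9) = (1.5000,-13.5000)
o1: d²=53 > ρ²=29 → inactive
o2: d²=40 > ρ²=29 → inactive
o3: d²=100 > ρ²=29 → inactive
o4: d²=29 ≤ ρ²=29; F_rep = 22·(2,5)/29² = (0.0523,0.1308)
F = F_att + ΣF_rep = (1.5523,-13.3692)
p' = p + 1/10·F = (3.1552,2.6631)

Fx=1.5523 Fy=-13.3692 x'=3.1552 y'=2.6631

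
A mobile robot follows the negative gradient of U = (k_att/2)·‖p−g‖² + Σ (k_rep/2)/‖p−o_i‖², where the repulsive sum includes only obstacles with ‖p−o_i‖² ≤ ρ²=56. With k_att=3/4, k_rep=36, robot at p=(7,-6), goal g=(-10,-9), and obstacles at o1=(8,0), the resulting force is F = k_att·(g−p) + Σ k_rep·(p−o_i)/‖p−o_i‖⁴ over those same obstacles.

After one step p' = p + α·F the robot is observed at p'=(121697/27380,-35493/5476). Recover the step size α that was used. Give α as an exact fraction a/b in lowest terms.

F_att = 3/4·(g−p) = 3/4·(-17,-3) = (-12.7500,-2.2500)
o1: d²=37 ≤ ρ²=56; F_rep = 36·(-1,-6)/37² = (-0.0263,-0.1578)
F = F_att + ΣF_rep = (-12.7763,-2.4078)
Δp = p'−p = (-2.5553,-0.4816); α = Δx/Fx = (-69963/27380) / (-69963/5476) = 1/5
check: Δy/Fy = (-2637/5476) / (-13185/5476) = 1/5 ✓

α = 1/5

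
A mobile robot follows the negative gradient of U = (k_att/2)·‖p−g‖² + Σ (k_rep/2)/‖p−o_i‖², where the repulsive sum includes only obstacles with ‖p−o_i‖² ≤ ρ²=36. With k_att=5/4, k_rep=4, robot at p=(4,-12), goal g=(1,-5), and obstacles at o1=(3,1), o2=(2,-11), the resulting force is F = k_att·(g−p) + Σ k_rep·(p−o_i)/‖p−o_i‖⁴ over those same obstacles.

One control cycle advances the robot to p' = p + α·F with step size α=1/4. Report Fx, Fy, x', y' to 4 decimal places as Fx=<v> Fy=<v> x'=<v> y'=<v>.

Fx=-3.4300 Fy=8.5900 x'=3.1425 y'=-9.8525

F_att = 5/4·(g−p) = 5/4·(-3,7) = (-3.7500,8.7500)
o1: d²=170 > ρ²=36 → inactive
o2: d²=5 ≤ ρ²=36; F_rep = 4·(2,-1)/5² = (0.3200,-0.1600)
F = F_att + ΣF_rep = (-3.4300,8.5900)
p' = p + 1/4·F = (3.1425,-9.8525)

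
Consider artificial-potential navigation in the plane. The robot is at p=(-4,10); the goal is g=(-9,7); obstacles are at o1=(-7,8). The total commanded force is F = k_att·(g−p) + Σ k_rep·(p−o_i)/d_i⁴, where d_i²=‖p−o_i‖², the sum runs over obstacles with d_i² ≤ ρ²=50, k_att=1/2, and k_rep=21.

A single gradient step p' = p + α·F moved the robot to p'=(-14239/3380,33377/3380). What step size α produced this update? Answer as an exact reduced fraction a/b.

α = 1/10

F_att = 1/2·(g−p) = 1/2·(-5,-3) = (-2.5000,-1.5000)
o1: d²=13 ≤ ρ²=50; F_rep = 21·(3,2)/13² = (0.3728,0.2485)
F = F_att + ΣF_rep = (-2.1272,-1.2515)
Δp = p'−p = (-0.2127,-0.1251); α = Δx/Fx = (-719/3380) / (-719/338) = 1/10
check: Δy/Fy = (-423/3380) / (-423/338) = 1/10 ✓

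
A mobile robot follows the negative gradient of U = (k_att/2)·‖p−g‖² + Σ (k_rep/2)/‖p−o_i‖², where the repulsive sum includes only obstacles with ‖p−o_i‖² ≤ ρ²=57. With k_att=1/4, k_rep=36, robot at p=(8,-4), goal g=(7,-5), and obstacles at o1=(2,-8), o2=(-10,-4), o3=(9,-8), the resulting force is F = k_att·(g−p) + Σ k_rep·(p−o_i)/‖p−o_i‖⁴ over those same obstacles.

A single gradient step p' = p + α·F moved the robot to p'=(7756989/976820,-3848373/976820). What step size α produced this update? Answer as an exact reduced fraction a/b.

α = 1/5

F_att = 1/4·(g−p) = 1/4·(-1,-1) = (-0.2500,-0.2500)
o1: d²=52 ≤ ρ²=57; F_rep = 36·(6,4)/52² = (0.0799,0.0533)
o2: d²=324 > ρ²=57 → inactive
o3: d²=17 ≤ ρ²=57; F_rep = 36·(-1,4)/17² = (-0.1246,0.4983)
F = F_att + ΣF_rep = (-0.2947,0.3015)
Δp = p'−p = (-0.0589,0.0603); α = Δx/Fx = (-57571/976820) / (-57571/195364) = 1/5
check: Δy/Fy = (58907/976820) / (58907/195364) = 1/5 ✓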